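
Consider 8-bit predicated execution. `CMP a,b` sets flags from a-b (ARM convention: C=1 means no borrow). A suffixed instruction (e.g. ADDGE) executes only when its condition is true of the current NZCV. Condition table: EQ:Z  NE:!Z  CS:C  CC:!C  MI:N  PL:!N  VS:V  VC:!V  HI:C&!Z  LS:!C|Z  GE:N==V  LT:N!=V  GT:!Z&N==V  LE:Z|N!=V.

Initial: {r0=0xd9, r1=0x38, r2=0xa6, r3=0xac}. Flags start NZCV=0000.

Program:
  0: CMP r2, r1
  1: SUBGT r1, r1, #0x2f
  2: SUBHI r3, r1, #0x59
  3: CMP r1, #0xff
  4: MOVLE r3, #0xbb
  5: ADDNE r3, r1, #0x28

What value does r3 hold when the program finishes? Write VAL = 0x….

[0] flags=0011 → (cmp)
[1] flags=0011 GT?F → skip
[2] flags=0011 HI?T → r3=0xdf
[3] flags=0000 → (cmp)
[4] flags=0000 LE?F → skip
[5] flags=0000 NE?T → r3=0x60

VAL = 0x60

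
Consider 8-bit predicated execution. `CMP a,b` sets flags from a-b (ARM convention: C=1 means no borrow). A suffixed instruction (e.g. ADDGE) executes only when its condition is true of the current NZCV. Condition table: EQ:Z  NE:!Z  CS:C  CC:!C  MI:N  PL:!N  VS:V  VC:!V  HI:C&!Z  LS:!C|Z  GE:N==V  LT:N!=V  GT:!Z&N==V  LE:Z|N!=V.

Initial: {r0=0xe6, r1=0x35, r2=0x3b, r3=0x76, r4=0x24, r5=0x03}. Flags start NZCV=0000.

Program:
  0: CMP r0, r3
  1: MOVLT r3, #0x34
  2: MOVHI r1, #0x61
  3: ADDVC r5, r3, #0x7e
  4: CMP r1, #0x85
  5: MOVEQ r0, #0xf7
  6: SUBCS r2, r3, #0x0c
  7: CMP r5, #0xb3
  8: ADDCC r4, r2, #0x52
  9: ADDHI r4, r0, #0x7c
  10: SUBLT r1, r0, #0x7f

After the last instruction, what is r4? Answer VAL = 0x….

[0] flags=0011 → (cmp)
[1] flags=0011 LT?T → r3=0x34
[2] flags=0011 HI?T → r1=0x61
[3] flags=0011 VC?F → skip
[4] flags=1001 → (cmp)
[5] flags=1001 EQ?F → skip
[6] flags=1001 CS?F → skip
[7] flags=0000 → (cmp)
[8] flags=0000 CC?T → r4=0x8d
[9] flags=0000 HI?F → skip
[10] flags=0000 LT?F → skip

VAL = 0x8d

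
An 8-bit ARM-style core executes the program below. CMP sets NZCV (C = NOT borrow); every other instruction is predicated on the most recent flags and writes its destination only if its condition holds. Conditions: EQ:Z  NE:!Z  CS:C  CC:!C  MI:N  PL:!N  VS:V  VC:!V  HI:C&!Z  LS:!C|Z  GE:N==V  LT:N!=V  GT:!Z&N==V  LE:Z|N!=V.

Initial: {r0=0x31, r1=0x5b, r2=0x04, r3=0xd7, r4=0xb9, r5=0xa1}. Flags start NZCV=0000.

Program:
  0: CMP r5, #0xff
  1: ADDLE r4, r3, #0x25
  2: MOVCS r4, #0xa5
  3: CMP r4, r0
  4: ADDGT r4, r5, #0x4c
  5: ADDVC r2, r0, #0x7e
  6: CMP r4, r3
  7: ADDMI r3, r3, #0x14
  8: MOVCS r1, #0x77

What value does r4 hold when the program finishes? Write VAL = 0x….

VAL = 0xfc

[0] flags=1000 → (cmp)
[1] flags=1000 LE?T → r4=0xfc
[2] flags=1000 CS?F → skip
[3] flags=1010 → (cmp)
[4] flags=1010 GT?F → skip
[5] flags=1010 VC?T → r2=0xaf
[6] flags=0010 → (cmp)
[7] flags=0010 MI?F → skip
[8] flags=0010 CS?T → r1=0x77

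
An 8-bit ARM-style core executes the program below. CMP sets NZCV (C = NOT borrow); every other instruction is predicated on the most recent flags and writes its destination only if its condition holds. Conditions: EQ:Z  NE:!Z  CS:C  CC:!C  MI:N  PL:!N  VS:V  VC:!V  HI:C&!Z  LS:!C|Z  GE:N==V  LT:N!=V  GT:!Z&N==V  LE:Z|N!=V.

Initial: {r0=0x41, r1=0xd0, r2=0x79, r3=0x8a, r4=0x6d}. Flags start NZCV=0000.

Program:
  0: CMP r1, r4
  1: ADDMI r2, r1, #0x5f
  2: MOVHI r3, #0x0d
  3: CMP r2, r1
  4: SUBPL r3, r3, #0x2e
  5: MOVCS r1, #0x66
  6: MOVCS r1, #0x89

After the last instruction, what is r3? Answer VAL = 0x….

VAL = 0x0d

[0] flags=0011 → (cmp)
[1] flags=0011 MI?F → skip
[2] flags=0011 HI?T → r3=0x0d
[3] flags=1001 → (cmp)
[4] flags=1001 PL?F → skip
[5] flags=1001 CS?F → skip
[6] flags=1001 CS?F → skip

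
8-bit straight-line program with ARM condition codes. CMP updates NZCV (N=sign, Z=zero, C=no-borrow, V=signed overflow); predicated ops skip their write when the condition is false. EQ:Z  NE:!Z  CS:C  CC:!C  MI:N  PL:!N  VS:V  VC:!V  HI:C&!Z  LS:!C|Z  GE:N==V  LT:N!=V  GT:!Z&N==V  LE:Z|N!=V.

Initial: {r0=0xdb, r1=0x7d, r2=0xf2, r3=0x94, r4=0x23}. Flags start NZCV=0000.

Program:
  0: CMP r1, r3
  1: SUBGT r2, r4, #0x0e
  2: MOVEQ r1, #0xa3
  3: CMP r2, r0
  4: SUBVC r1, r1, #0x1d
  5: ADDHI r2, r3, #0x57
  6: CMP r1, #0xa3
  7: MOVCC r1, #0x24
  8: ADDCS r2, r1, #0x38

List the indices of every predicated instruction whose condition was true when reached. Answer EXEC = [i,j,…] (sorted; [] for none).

[0] flags=1001 → (cmp)
[1] flags=1001 GT?T → r2=0x15
[2] flags=1001 EQ?F → skip
[3] flags=0000 → (cmp)
[4] flags=0000 VC?T → r1=0x60
[5] flags=0000 HI?F → skip
[6] flags=1001 → (cmp)
[7] flags=1001 CC?T → r1=0x24
[8] flags=1001 CS?F → skip

EXEC = [1,4,7]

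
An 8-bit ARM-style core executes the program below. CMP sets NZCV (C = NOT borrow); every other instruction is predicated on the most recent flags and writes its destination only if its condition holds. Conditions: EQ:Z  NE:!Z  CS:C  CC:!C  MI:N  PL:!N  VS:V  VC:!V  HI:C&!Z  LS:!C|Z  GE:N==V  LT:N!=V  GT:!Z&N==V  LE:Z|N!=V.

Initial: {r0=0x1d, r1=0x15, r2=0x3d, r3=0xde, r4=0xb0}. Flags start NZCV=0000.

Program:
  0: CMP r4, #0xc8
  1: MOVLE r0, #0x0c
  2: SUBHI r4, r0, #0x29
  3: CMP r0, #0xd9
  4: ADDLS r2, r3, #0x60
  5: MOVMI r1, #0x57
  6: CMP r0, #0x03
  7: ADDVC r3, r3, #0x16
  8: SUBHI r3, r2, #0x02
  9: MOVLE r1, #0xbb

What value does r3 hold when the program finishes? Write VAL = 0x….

[0] flags=1000 → (cmp)
[1] flags=1000 LE?T → r0=0x0c
[2] flags=1000 HI?F → skip
[3] flags=0000 → (cmp)
[4] flags=0000 LS?T → r2=0x3e
[5] flags=0000 MI?F → skip
[6] flags=0010 → (cmp)
[7] flags=0010 VC?T → r3=0xf4
[8] flags=0010 HI?T → r3=0x3c
[9] flags=0010 LE?F → skip

VAL = 0x3c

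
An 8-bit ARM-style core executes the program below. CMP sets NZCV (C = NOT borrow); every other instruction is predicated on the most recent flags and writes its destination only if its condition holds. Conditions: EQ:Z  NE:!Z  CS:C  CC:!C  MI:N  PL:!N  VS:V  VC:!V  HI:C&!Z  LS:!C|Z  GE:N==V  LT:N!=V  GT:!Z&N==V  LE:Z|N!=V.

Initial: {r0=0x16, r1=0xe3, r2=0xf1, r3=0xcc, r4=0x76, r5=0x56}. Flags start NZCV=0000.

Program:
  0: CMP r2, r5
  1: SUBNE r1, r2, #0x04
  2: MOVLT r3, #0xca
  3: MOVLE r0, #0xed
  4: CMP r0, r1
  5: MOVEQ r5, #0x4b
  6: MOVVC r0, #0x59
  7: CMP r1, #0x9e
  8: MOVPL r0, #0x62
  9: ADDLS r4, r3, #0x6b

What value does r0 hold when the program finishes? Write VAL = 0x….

0: ✓ CMP  NZCV=1010
1: ✓ SUBNE  r1←0xed
2: ✓ MOVLT  r3←0xca
3: ✓ MOVLE  r0←0xed
4: ✓ CMP  NZCV=0110
5: ✓ MOVEQ  r5←0x4b
6: ✓ MOVVC  r0←0x59
7: ✓ CMP  NZCV=0010
8: ✓ MOVPL  r0←0x62
9: · ADDLS

VAL = 0x62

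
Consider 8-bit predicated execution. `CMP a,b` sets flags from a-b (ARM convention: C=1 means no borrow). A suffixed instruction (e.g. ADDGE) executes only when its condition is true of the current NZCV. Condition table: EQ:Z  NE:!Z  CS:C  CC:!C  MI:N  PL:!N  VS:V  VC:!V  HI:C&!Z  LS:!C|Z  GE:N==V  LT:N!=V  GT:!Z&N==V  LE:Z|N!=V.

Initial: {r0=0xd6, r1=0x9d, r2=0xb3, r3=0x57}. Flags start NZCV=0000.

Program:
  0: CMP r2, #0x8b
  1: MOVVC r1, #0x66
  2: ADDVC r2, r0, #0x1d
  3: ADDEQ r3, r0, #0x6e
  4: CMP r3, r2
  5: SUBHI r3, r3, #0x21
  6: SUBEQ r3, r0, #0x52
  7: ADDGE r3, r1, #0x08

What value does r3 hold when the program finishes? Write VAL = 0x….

[0] flags=0010 → (cmp)
[1] flags=0010 VC?T → r1=0x66
[2] flags=0010 VC?T → r2=0xf3
[3] flags=0010 EQ?F → skip
[4] flags=0000 → (cmp)
[5] flags=0000 HI?F → skip
[6] flags=0000 EQ?F → skip
[7] flags=0000 GE?T → r3=0x6e

VAL = 0x6e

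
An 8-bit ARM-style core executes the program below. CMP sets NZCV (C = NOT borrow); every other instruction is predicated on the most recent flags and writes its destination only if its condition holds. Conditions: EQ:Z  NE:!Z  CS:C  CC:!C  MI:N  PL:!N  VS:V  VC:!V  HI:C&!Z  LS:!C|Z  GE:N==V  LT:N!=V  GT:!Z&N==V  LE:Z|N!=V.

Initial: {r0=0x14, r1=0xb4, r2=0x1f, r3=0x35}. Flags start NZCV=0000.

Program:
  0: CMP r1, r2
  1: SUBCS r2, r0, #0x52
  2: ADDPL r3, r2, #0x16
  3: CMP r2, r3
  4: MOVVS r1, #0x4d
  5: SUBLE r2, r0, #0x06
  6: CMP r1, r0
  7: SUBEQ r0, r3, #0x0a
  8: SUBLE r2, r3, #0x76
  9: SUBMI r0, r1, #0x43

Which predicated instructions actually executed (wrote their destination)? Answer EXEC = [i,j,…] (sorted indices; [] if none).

[0] flags=1010 → (cmp)
[1] flags=1010 CS?T → r2=0xc2
[2] flags=1010 PL?F → skip
[3] flags=1010 → (cmp)
[4] flags=1010 VS?F → skip
[5] flags=1010 LE?T → r2=0x0e
[6] flags=1010 → (cmp)
[7] flags=1010 EQ?F → skip
[8] flags=1010 LE?T → r2=0xbf
[9] flags=1010 MI?T → r0=0x71

EXEC = [1,5,8,9]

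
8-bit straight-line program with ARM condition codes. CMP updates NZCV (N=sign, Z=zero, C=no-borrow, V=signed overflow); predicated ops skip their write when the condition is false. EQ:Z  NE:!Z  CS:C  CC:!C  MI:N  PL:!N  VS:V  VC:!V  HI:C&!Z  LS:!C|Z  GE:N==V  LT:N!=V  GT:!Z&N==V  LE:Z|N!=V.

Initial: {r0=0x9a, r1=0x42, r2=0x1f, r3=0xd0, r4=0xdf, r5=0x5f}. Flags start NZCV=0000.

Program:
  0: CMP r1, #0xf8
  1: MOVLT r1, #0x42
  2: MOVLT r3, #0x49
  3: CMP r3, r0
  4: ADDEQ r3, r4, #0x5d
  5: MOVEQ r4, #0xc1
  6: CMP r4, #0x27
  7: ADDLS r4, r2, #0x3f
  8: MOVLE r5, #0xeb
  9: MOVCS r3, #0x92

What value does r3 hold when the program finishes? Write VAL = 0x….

VAL = 0x92

0: ✓ CMP  NZCV=0000
1: · MOVLT
2: · MOVLT
3: ✓ CMP  NZCV=0010
4: · ADDEQ
5: · MOVEQ
6: ✓ CMP  NZCV=1010
7: · ADDLS
8: ✓ MOVLE  r5←0xeb
9: ✓ MOVCS  r3←0x92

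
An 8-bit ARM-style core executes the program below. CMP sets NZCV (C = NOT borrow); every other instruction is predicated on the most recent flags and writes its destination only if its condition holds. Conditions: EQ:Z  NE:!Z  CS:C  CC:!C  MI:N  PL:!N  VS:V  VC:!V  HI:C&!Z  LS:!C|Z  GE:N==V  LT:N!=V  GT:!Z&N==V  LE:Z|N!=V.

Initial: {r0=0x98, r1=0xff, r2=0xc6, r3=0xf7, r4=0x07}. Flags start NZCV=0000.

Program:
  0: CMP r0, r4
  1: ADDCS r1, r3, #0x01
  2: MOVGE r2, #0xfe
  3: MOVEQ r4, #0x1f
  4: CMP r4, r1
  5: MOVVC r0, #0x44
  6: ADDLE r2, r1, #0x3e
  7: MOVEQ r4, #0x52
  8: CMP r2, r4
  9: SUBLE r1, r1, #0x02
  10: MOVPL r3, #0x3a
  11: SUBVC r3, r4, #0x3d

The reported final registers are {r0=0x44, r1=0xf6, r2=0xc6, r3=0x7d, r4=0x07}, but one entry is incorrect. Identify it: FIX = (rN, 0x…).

FIX = (r3, 0xca)

[0] flags=1010 → (cmp)
[1] flags=1010 CS?T → r1=0xf8
[2] flags=1010 GE?F → skip
[3] flags=1010 EQ?F → skip
[4] flags=0000 → (cmp)
[5] flags=0000 VC?T → r0=0x44
[6] flags=0000 LE?F → skip
[7] flags=0000 EQ?F → skip
[8] flags=1010 → (cmp)
[9] flags=1010 LE?T → r1=0xf6
[10] flags=1010 PL?F → skip
[11] flags=1010 VC?T → r3=0xca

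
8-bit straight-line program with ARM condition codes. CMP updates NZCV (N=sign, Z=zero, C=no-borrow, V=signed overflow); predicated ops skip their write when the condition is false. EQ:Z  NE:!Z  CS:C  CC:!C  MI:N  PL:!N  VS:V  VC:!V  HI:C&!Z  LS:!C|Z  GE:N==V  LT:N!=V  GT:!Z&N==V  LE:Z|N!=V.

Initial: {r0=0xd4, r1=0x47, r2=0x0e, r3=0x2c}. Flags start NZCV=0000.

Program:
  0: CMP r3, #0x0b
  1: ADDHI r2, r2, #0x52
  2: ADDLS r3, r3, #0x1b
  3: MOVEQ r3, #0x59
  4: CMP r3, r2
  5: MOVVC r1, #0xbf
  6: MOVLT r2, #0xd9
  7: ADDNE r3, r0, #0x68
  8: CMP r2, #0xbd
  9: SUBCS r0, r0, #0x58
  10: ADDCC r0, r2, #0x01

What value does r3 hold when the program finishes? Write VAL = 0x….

0: ✓ CMP  NZCV=0010
1: ✓ ADDHI  r2←0x60
2: · ADDLS
3: · MOVEQ
4: ✓ CMP  NZCV=1000
5: ✓ MOVVC  r1←0xbf
6: ✓ MOVLT  r2←0xd9
7: ✓ ADDNE  r3←0x3c
8: ✓ CMP  NZCV=0010
9: ✓ SUBCS  r0←0x7c
10: · ADDCC

VAL = 0x3c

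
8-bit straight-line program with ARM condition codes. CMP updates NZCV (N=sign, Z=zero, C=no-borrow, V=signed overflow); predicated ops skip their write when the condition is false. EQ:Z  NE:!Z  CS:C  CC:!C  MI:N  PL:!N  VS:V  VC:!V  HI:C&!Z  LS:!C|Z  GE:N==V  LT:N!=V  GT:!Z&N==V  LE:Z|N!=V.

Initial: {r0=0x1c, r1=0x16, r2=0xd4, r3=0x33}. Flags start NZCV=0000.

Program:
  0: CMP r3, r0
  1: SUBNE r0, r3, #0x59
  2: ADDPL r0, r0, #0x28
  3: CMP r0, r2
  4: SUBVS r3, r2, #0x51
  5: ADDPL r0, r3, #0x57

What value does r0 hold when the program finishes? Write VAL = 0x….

VAL = 0x8a

[0] flags=0010 → (cmp)
[1] flags=0010 NE?T → r0=0xda
[2] flags=0010 PL?T → r0=0x02
[3] flags=0000 → (cmp)
[4] flags=0000 VS?F → skip
[5] flags=0000 PL?T → r0=0x8a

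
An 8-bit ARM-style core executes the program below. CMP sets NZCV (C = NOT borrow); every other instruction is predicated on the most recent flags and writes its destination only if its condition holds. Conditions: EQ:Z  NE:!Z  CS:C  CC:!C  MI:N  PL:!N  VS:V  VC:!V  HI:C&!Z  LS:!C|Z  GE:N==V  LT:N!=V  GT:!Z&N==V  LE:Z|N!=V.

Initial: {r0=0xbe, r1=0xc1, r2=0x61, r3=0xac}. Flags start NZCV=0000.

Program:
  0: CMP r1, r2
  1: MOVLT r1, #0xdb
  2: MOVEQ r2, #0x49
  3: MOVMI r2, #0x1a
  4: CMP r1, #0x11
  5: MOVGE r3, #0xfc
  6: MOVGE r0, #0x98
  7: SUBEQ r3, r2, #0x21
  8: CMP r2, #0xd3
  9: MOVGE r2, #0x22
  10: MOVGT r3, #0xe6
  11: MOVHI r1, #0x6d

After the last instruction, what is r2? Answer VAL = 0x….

VAL = 0x22

[0] flags=0011 → (cmp)
[1] flags=0011 LT?T → r1=0xdb
[2] flags=0011 EQ?F → skip
[3] flags=0011 MI?F → skip
[4] flags=1010 → (cmp)
[5] flags=1010 GE?F → skip
[6] flags=1010 GE?F → skip
[7] flags=1010 EQ?F → skip
[8] flags=1001 → (cmp)
[9] flags=1001 GE?T → r2=0x22
[10] flags=1001 GT?T → r3=0xe6
[11] flags=1001 HI?F → skip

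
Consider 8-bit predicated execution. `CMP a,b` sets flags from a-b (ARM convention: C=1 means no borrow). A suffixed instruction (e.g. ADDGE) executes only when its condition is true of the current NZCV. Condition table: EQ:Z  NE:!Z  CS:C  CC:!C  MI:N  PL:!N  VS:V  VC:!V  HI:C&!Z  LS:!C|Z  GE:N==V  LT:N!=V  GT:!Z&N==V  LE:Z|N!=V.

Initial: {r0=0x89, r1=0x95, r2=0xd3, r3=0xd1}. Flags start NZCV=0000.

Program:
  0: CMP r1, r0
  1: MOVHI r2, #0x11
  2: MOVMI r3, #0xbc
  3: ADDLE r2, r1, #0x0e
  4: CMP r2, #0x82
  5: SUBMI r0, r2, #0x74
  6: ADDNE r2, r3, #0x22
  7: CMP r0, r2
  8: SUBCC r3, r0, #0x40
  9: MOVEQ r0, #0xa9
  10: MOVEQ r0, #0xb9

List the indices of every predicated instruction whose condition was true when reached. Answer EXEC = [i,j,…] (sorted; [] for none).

EXEC = [1,5,6,8]

0: ✓ CMP  NZCV=0010
1: ✓ MOVHI  r2←0x11
2: · MOVMI
3: · ADDLE
4: ✓ CMP  NZCV=1001
5: ✓ SUBMI  r0←0x9d
6: ✓ ADDNE  r2←0xf3
7: ✓ CMP  NZCV=1000
8: ✓ SUBCC  r3←0x5d
9: · MOVEQ
10: · MOVEQ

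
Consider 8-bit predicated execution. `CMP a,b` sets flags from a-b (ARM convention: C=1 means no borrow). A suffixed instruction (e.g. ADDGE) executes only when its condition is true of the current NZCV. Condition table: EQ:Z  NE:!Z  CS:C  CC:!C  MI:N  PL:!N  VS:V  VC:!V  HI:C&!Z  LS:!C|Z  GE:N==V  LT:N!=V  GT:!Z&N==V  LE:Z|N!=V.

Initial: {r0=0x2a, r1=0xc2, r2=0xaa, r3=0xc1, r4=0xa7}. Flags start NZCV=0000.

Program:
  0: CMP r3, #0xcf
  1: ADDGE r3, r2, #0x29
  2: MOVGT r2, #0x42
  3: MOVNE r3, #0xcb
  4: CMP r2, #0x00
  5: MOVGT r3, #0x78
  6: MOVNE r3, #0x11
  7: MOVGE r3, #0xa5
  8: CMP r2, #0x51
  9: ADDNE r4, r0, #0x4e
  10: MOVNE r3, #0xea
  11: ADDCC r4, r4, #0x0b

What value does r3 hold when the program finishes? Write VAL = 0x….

0: ✓ CMP  NZCV=1000
1: · ADDGE
2: · MOVGT
3: ✓ MOVNE  r3←0xcb
4: ✓ CMP  NZCV=1010
5: · MOVGT
6: ✓ MOVNE  r3←0x11
7: · MOVGE
8: ✓ CMP  NZCV=0011
9: ✓ ADDNE  r4←0x78
10: ✓ MOVNE  r3←0xea
11: · ADDCC

VAL = 0xea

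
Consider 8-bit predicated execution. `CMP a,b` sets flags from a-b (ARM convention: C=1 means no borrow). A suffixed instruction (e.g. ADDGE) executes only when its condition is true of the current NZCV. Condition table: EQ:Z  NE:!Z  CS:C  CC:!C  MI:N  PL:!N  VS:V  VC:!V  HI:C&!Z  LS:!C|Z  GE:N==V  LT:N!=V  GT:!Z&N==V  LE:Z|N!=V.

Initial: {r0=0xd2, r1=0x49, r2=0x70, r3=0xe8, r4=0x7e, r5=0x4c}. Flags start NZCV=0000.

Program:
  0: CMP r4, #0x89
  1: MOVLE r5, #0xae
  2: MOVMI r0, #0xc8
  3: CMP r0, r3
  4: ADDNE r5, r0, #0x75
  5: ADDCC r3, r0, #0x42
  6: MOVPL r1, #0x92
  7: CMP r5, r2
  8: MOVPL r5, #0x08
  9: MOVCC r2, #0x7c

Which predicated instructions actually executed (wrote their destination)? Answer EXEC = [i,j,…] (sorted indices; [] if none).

0: ✓ CMP  NZCV=1001
1: · MOVLE
2: ✓ MOVMI  r0←0xc8
3: ✓ CMP  NZCV=1000
4: ✓ ADDNE  r5←0x3d
5: ✓ ADDCC  r3←0x0a
6: · MOVPL
7: ✓ CMP  NZCV=1000
8: · MOVPL
9: ✓ MOVCC  r2←0x7c

EXEC = [2,4,5,9]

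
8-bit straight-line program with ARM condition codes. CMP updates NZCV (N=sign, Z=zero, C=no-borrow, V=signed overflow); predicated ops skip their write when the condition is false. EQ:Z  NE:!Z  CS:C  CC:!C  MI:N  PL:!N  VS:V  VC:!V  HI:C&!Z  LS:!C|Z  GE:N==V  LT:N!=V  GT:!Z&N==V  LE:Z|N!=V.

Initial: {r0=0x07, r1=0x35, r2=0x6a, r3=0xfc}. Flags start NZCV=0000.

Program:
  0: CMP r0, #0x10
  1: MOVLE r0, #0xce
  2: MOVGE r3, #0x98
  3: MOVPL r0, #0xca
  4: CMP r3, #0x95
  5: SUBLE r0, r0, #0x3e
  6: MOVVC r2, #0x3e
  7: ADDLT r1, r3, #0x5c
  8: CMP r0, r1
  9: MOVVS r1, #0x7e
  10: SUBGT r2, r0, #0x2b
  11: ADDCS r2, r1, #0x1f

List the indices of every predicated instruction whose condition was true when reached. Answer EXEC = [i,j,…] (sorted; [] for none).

EXEC = [1,6,11]

[0] flags=1000 → (cmp)
[1] flags=1000 LE?T → r0=0xce
[2] flags=1000 GE?F → skip
[3] flags=1000 PL?F → skip
[4] flags=0010 → (cmp)
[5] flags=0010 LE?F → skip
[6] flags=0010 VC?T → r2=0x3e
[7] flags=0010 LT?F → skip
[8] flags=1010 → (cmp)
[9] flags=1010 VS?F → skip
[10] flags=1010 GT?F → skip
[11] flags=1010 CS?T → r2=0x54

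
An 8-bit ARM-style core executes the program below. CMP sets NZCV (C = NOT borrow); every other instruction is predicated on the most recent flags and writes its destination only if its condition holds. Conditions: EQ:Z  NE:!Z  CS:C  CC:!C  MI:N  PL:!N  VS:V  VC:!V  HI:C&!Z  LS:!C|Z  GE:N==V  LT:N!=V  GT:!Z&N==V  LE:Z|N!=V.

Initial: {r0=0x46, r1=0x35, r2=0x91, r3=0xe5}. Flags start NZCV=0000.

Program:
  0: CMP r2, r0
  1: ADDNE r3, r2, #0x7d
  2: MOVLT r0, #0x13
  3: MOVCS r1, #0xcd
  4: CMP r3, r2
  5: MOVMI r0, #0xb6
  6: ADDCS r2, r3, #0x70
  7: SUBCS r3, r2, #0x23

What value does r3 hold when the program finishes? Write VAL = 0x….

VAL = 0x0e

[0] flags=0011 → (cmp)
[1] flags=0011 NE?T → r3=0x0e
[2] flags=0011 LT?T → r0=0x13
[3] flags=0011 CS?T → r1=0xcd
[4] flags=0000 → (cmp)
[5] flags=0000 MI?F → skip
[6] flags=0000 CS?F → skip
[7] flags=0000 CS?F → skip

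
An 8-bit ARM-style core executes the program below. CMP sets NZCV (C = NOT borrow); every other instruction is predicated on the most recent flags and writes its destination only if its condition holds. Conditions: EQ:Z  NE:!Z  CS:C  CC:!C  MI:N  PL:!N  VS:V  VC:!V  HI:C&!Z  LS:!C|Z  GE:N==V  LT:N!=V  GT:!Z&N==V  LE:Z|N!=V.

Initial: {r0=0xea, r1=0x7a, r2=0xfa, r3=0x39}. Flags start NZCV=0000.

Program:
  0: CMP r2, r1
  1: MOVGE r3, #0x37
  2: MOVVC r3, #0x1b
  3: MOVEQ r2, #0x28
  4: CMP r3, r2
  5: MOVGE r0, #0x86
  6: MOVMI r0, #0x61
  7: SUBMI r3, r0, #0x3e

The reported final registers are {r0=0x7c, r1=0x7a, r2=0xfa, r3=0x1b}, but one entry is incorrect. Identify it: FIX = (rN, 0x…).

0: ✓ CMP  NZCV=1010
1: · MOVGE
2: ✓ MOVVC  r3←0x1b
3: · MOVEQ
4: ✓ CMP  NZCV=0000
5: ✓ MOVGE  r0←0x86
6: · MOVMI
7: · SUBMI

FIX = (r0, 0x86)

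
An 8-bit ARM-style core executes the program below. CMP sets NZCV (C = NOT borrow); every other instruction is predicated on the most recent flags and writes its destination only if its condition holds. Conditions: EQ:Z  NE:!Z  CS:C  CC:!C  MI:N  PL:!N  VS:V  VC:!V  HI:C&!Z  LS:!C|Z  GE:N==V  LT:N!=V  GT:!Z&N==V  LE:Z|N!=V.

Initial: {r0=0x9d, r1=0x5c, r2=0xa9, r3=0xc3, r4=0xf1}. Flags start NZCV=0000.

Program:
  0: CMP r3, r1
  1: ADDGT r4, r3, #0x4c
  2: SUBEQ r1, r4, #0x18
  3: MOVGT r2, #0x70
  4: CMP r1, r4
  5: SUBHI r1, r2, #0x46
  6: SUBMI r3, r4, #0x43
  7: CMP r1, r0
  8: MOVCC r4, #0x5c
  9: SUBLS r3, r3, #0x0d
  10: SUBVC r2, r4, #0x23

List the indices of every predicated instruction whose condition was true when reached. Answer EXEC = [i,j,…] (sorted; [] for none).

[0] flags=0011 → (cmp)
[1] flags=0011 GT?F → skip
[2] flags=0011 EQ?F → skip
[3] flags=0011 GT?F → skip
[4] flags=0000 → (cmp)
[5] flags=0000 HI?F → skip
[6] flags=0000 MI?F → skip
[7] flags=1001 → (cmp)
[8] flags=1001 CC?T → r4=0x5c
[9] flags=1001 LS?T → r3=0xb6
[10] flags=1001 VC?F → skip

EXEC = [8,9]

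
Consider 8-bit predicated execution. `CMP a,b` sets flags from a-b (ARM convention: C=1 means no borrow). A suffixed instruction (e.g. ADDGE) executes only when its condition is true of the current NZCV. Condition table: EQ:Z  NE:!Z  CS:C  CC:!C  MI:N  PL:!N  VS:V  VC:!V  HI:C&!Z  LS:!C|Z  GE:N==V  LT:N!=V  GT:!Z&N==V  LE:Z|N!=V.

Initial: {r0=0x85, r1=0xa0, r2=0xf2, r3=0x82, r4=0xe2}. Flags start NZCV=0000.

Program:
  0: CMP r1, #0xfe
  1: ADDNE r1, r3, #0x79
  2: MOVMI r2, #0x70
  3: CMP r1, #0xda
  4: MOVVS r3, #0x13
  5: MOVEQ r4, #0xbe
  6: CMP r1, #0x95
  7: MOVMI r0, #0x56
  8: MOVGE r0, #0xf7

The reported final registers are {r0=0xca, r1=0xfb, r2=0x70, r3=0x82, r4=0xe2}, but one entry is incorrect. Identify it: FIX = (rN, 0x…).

FIX = (r0, 0xf7)

0: ✓ CMP  NZCV=1000
1: ✓ ADDNE  r1←0xfb
2: ✓ MOVMI  r2←0x70
3: ✓ CMP  NZCV=0010
4: · MOVVS
5: · MOVEQ
6: ✓ CMP  NZCV=0010
7: · MOVMI
8: ✓ MOVGE  r0←0xf7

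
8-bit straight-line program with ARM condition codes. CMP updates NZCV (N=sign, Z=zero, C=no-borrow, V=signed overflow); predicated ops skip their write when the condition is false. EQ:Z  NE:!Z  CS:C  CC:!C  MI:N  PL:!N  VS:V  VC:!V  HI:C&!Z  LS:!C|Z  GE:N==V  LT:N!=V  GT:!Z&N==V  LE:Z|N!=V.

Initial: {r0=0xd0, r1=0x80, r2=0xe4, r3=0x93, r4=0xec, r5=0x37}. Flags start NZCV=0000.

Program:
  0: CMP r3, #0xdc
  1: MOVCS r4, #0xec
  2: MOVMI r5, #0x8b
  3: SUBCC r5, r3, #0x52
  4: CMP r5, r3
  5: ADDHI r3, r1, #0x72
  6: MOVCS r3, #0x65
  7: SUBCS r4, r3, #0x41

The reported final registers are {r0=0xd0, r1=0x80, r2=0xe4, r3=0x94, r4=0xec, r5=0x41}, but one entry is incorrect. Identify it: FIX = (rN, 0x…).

FIX = (r3, 0x93)

[0] flags=1000 → (cmp)
[1] flags=1000 CS?F → skip
[2] flags=1000 MI?T → r5=0x8b
[3] flags=1000 CC?T → r5=0x41
[4] flags=1001 → (cmp)
[5] flags=1001 HI?F → skip
[6] flags=1001 CS?F → skip
[7] flags=1001 CS?F → skip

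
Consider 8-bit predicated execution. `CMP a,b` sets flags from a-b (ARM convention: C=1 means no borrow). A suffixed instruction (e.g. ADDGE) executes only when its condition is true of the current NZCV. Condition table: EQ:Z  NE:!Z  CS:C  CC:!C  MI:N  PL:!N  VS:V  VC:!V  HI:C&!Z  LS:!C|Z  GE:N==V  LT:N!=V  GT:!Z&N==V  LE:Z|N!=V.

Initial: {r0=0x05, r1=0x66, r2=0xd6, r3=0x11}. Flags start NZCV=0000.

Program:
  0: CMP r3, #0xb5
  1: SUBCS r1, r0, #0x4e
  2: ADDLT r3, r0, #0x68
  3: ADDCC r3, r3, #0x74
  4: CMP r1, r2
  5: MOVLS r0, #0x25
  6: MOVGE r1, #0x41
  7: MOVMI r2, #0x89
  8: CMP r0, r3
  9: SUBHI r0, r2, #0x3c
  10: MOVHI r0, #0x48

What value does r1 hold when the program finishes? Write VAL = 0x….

VAL = 0x41

0: ✓ CMP  NZCV=0000
1: · SUBCS
2: · ADDLT
3: ✓ ADDCC  r3←0x85
4: ✓ CMP  NZCV=1001
5: ✓ MOVLS  r0←0x25
6: ✓ MOVGE  r1←0x41
7: ✓ MOVMI  r2←0x89
8: ✓ CMP  NZCV=1001
9: · SUBHI
10: · MOVHI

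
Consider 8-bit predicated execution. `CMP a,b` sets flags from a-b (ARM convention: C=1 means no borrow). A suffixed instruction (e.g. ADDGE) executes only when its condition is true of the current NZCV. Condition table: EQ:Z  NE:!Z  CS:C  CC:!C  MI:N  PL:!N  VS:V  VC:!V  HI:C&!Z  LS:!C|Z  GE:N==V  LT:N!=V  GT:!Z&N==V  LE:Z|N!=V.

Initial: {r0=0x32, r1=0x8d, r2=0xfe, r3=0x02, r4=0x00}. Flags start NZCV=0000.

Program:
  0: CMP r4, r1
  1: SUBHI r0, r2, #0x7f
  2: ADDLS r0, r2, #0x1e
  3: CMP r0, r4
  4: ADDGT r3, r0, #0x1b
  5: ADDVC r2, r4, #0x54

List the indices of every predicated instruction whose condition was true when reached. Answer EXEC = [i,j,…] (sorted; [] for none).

EXEC = [2,4,5]

0: ✓ CMP  NZCV=0000
1: · SUBHI
2: ✓ ADDLS  r0←0x1c
3: ✓ CMP  NZCV=0010
4: ✓ ADDGT  r3←0x37
5: ✓ ADDVC  r2←0x54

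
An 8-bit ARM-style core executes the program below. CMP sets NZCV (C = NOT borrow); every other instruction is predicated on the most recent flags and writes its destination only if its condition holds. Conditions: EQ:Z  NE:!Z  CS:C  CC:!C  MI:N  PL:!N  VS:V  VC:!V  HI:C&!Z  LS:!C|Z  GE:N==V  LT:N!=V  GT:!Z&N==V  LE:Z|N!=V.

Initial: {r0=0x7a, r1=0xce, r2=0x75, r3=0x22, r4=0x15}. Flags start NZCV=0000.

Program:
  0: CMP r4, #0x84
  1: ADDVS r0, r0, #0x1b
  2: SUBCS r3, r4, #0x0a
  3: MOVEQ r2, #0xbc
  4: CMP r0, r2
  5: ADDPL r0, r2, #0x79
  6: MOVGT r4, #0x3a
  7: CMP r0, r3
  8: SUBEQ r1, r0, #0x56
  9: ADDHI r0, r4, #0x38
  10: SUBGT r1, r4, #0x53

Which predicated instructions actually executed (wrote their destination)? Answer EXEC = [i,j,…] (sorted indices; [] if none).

EXEC = [1,5,9]

[0] flags=1001 → (cmp)
[1] flags=1001 VS?T → r0=0x95
[2] flags=1001 CS?F → skip
[3] flags=1001 EQ?F → skip
[4] flags=0011 → (cmp)
[5] flags=0011 PL?T → r0=0xee
[6] flags=0011 GT?F → skip
[7] flags=1010 → (cmp)
[8] flags=1010 EQ?F → skip
[9] flags=1010 HI?T → r0=0x4d
[10] flags=1010 GT?F → skip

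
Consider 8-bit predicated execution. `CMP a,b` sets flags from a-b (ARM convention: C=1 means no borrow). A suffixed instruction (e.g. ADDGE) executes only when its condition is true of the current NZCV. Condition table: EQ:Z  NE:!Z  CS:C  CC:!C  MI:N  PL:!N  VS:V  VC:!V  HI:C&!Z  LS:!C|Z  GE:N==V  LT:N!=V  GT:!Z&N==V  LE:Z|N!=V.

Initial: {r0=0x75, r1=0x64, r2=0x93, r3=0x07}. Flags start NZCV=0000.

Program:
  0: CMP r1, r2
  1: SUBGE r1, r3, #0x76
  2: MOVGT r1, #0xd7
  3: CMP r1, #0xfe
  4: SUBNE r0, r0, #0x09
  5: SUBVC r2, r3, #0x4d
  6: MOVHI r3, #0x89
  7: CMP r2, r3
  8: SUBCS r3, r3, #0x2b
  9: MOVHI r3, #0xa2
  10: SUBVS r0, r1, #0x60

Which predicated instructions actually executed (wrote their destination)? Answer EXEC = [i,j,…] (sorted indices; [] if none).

EXEC = [1,2,4,5,8,9]

[0] flags=1001 → (cmp)
[1] flags=1001 GE?T → r1=0x91
[2] flags=1001 GT?T → r1=0xd7
[3] flags=1000 → (cmp)
[4] flags=1000 NE?T → r0=0x6c
[5] flags=1000 VC?T → r2=0xba
[6] flags=1000 HI?F → skip
[7] flags=1010 → (cmp)
[8] flags=1010 CS?T → r3=0xdc
[9] flags=1010 HI?T → r3=0xa2
[10] flags=1010 VS?F → skip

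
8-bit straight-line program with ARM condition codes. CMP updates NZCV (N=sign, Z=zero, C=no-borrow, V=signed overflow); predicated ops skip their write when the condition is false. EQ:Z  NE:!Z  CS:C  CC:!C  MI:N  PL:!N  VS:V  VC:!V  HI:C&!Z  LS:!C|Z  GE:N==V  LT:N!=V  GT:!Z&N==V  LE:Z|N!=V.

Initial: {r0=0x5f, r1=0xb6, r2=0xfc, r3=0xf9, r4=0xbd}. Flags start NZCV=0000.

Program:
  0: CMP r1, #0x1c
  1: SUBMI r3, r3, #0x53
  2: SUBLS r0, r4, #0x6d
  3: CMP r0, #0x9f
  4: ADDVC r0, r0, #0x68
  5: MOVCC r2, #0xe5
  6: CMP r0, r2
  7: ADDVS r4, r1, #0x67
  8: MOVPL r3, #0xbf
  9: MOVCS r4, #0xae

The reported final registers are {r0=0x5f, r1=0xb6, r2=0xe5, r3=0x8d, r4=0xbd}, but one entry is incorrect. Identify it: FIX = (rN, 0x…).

[0] flags=1010 → (cmp)
[1] flags=1010 MI?T → r3=0xa6
[2] flags=1010 LS?F → skip
[3] flags=1001 → (cmp)
[4] flags=1001 VC?F → skip
[5] flags=1001 CC?T → r2=0xe5
[6] flags=0000 → (cmp)
[7] flags=0000 VS?F → skip
[8] flags=0000 PL?T → r3=0xbf
[9] flags=0000 CS?F → skip

FIX = (r3, 0xbf)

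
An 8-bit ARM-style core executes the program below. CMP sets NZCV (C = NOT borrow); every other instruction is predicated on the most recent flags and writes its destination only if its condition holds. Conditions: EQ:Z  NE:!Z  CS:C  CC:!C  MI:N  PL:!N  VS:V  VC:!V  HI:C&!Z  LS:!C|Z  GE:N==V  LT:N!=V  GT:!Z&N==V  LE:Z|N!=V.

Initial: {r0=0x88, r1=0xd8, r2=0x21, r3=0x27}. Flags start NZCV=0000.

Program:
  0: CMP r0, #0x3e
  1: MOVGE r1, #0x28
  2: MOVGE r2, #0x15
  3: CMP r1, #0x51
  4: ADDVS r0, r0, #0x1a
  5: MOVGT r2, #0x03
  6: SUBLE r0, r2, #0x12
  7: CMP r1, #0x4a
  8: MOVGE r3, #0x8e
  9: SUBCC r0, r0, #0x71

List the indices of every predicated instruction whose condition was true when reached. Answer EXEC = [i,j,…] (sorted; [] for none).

[0] flags=0011 → (cmp)
[1] flags=0011 GE?F → skip
[2] flags=0011 GE?F → skip
[3] flags=1010 → (cmp)
[4] flags=1010 VS?F → skip
[5] flags=1010 GT?F → skip
[6] flags=1010 LE?T → r0=0x0f
[7] flags=1010 → (cmp)
[8] flags=1010 GE?F → skip
[9] flags=1010 CC?F → skip

EXEC = [6]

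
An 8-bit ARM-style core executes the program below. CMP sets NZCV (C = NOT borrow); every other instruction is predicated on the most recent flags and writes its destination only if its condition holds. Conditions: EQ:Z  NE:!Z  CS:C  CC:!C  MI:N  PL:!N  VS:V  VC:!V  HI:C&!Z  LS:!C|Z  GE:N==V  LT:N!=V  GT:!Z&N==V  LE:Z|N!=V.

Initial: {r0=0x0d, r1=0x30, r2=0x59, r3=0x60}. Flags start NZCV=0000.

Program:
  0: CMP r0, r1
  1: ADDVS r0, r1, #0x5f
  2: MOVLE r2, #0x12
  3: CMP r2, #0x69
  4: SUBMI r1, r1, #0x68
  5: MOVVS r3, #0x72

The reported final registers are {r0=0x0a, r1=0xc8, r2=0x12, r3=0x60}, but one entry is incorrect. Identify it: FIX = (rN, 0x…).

FIX = (r0, 0x0d)

0: ✓ CMP  NZCV=1000
1: · ADDVS
2: ✓ MOVLE  r2←0x12
3: ✓ CMP  NZCV=1000
4: ✓ SUBMI  r1←0xc8
5: · MOVVS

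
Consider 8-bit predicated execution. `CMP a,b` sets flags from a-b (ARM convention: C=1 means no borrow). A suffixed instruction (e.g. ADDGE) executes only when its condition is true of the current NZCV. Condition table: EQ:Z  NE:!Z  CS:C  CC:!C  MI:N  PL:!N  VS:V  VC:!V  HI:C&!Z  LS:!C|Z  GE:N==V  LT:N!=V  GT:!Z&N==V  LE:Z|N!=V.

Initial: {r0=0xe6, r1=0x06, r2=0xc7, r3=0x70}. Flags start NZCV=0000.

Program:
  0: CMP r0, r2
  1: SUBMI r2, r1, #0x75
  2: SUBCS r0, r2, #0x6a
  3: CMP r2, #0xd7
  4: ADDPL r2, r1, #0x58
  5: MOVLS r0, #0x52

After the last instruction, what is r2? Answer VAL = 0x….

VAL = 0xc7

0: ✓ CMP  NZCV=0010
1: · SUBMI
2: ✓ SUBCS  r0←0x5d
3: ✓ CMP  NZCV=1000
4: · ADDPL
5: ✓ MOVLS  r0←0x52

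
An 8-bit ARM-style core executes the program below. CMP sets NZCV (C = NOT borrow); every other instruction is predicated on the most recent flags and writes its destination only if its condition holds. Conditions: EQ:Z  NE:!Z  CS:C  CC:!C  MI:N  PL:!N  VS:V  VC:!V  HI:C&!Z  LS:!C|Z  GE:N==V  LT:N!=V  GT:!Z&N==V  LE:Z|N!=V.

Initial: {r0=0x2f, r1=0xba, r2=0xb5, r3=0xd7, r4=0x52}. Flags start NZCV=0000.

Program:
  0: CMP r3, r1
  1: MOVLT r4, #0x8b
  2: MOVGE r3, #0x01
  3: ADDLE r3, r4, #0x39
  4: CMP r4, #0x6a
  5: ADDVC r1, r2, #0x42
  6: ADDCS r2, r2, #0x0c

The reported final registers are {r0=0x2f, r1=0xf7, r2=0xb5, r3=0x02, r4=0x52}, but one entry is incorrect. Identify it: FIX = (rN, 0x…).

0: ✓ CMP  NZCV=0010
1: · MOVLT
2: ✓ MOVGE  r3←0x01
3: · ADDLE
4: ✓ CMP  NZCV=1000
5: ✓ ADDVC  r1←0xf7
6: · ADDCS

FIX = (r3, 0x01)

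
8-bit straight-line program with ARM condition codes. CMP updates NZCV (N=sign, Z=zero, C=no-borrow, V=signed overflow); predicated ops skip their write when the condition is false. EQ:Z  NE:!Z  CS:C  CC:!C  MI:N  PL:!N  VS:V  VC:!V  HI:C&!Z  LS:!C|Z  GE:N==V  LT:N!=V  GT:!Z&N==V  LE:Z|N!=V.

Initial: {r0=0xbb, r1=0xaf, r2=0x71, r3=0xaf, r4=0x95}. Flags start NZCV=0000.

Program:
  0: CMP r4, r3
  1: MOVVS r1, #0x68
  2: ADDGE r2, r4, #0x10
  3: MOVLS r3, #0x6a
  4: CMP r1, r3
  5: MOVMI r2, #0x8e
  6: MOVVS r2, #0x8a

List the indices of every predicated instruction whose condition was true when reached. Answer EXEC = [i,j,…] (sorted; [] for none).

[0] flags=1000 → (cmp)
[1] flags=1000 VS?F → skip
[2] flags=1000 GE?F → skip
[3] flags=1000 LS?T → r3=0x6a
[4] flags=0011 → (cmp)
[5] flags=0011 MI?F → skip
[6] flags=0011 VS?T → r2=0x8a

EXEC = [3,6]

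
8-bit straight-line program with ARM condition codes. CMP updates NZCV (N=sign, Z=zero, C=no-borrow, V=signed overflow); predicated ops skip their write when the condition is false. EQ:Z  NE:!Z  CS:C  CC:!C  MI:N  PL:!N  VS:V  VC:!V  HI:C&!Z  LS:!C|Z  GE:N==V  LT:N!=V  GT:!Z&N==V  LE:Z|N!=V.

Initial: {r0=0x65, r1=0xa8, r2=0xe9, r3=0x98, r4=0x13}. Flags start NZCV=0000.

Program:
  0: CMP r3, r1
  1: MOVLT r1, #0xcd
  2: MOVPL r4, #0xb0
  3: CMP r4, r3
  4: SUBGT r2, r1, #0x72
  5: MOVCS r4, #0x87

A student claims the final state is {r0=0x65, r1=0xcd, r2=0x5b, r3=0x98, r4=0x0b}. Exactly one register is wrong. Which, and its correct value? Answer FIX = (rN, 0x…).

FIX = (r4, 0x13)

0: ✓ CMP  NZCV=1000
1: ✓ MOVLT  r1←0xcd
2: · MOVPL
3: ✓ CMP  NZCV=0000
4: ✓ SUBGT  r2←0x5b
5: · MOVCS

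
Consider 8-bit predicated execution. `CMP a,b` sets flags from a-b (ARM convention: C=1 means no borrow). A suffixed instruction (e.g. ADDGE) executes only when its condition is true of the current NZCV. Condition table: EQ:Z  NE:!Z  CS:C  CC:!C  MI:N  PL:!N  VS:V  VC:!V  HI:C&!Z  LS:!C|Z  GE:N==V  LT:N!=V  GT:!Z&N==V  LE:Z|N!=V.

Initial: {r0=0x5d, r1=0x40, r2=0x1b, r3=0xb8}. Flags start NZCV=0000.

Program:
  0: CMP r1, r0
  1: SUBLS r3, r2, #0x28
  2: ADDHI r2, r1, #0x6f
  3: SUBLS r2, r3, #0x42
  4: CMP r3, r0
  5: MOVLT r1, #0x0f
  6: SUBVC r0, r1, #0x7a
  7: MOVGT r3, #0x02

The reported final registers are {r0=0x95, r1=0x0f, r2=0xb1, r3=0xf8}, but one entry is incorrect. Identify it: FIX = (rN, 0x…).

[0] flags=1000 → (cmp)
[1] flags=1000 LS?T → r3=0xf3
[2] flags=1000 HI?F → skip
[3] flags=1000 LS?T → r2=0xb1
[4] flags=1010 → (cmp)
[5] flags=1010 LT?T → r1=0x0f
[6] flags=1010 VC?T → r0=0x95
[7] flags=1010 GT?F → skip

FIX = (r3, 0xf3)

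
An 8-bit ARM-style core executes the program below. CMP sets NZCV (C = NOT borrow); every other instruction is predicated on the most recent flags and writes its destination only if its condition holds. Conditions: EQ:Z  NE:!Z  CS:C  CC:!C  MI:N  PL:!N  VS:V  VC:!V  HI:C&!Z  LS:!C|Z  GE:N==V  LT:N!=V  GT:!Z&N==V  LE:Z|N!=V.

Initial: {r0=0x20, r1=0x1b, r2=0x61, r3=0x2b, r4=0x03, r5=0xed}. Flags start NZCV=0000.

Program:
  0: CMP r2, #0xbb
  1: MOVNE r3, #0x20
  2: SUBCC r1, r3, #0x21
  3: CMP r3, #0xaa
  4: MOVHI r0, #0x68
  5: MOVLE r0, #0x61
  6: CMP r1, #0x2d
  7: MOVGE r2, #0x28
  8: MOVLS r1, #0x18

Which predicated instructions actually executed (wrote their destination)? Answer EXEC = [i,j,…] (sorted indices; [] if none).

[0] flags=1001 → (cmp)
[1] flags=1001 NE?T → r3=0x20
[2] flags=1001 CC?T → r1=0xff
[3] flags=0000 → (cmp)
[4] flags=0000 HI?F → skip
[5] flags=0000 LE?F → skip
[6] flags=1010 → (cmp)
[7] flags=1010 GE?F → skip
[8] flags=1010 LS?F → skip

EXEC = [1,2]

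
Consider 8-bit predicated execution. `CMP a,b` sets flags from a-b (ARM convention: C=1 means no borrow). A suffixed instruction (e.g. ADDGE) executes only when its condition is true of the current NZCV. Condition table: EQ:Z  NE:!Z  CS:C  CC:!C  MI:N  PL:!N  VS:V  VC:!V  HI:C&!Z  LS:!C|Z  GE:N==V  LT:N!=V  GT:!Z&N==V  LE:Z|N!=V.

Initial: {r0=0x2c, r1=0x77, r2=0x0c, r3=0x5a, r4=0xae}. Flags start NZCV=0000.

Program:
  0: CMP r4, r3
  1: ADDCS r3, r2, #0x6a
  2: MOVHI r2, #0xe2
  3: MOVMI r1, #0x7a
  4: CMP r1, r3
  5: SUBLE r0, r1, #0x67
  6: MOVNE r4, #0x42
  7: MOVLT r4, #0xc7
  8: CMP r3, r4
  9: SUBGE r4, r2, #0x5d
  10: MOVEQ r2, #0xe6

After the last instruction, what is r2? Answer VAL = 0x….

VAL = 0xe2

0: ✓ CMP  NZCV=0011
1: ✓ ADDCS  r3←0x76
2: ✓ MOVHI  r2←0xe2
3: · MOVMI
4: ✓ CMP  NZCV=0010
5: · SUBLE
6: ✓ MOVNE  r4←0x42
7: · MOVLT
8: ✓ CMP  NZCV=0010
9: ✓ SUBGE  r4←0x85
10: · MOVEQ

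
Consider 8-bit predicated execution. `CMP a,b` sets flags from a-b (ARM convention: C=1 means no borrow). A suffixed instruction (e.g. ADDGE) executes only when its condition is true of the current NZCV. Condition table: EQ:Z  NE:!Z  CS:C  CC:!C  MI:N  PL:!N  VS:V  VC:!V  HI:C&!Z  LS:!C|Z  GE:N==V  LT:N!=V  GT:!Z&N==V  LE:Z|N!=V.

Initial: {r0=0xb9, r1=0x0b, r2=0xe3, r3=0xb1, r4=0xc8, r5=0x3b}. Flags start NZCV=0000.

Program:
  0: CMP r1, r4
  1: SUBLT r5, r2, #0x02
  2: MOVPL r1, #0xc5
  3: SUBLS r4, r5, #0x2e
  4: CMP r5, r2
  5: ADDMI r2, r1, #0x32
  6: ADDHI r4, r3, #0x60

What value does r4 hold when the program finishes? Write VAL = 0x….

VAL = 0x0d

[0] flags=0000 → (cmp)
[1] flags=0000 LT?F → skip
[2] flags=0000 PL?T → r1=0xc5
[3] flags=0000 LS?T → r4=0x0d
[4] flags=0000 → (cmp)
[5] flags=0000 MI?F → skip
[6] flags=0000 HI?F → skip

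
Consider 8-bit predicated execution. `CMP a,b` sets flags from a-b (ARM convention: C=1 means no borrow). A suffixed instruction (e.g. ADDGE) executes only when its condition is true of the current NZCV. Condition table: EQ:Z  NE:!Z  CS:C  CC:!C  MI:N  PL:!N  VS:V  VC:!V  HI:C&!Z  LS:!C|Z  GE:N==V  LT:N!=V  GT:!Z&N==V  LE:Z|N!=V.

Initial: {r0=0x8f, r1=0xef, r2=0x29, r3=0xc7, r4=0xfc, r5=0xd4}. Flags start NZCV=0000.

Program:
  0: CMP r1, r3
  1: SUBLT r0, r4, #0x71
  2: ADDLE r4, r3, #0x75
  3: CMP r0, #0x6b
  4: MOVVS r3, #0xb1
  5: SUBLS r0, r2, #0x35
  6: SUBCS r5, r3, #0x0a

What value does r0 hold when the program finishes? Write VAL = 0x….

0: ✓ CMP  NZCV=0010
1: · SUBLT
2: · ADDLE
3: ✓ CMP  NZCV=0011
4: ✓ MOVVS  r3←0xb1
5: · SUBLS
6: ✓ SUBCS  r5←0xa7

VAL = 0x8f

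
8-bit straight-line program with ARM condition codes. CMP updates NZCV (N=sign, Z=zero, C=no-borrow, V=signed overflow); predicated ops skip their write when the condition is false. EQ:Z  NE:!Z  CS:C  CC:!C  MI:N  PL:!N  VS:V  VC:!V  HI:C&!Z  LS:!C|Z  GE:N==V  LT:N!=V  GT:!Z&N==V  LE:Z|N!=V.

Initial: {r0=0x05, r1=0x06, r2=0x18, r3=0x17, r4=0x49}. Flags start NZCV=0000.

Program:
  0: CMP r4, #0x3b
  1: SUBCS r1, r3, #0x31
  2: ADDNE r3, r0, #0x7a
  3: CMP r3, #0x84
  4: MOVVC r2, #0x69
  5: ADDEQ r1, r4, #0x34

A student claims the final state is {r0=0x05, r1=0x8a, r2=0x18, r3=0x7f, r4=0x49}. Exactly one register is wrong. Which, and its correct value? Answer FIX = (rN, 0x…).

FIX = (r1, 0xe6)

[0] flags=0010 → (cmp)
[1] flags=0010 CS?T → r1=0xe6
[2] flags=0010 NE?T → r3=0x7f
[3] flags=1001 → (cmp)
[4] flags=1001 VC?F → skip
[5] flags=1001 EQ?F → skip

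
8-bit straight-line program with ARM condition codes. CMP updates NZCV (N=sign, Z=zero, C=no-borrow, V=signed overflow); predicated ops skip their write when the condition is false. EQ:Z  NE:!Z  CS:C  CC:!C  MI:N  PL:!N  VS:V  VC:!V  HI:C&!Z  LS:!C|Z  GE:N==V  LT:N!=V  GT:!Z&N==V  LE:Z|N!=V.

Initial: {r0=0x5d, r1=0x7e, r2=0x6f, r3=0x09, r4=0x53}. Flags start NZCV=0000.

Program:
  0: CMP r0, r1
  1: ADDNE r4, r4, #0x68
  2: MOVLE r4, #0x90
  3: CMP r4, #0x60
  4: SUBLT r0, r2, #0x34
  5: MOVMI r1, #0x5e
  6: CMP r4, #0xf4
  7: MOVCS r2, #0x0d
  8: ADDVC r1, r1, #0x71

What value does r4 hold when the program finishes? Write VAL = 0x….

VAL = 0x90

0: ✓ CMP  NZCV=1000
1: ✓ ADDNE  r4←0xbb
2: ✓ MOVLE  r4←0x90
3: ✓ CMP  NZCV=0011
4: ✓ SUBLT  r0←0x3b
5: · MOVMI
6: ✓ CMP  NZCV=1000
7: · MOVCS
8: ✓ ADDVC  r1←0xef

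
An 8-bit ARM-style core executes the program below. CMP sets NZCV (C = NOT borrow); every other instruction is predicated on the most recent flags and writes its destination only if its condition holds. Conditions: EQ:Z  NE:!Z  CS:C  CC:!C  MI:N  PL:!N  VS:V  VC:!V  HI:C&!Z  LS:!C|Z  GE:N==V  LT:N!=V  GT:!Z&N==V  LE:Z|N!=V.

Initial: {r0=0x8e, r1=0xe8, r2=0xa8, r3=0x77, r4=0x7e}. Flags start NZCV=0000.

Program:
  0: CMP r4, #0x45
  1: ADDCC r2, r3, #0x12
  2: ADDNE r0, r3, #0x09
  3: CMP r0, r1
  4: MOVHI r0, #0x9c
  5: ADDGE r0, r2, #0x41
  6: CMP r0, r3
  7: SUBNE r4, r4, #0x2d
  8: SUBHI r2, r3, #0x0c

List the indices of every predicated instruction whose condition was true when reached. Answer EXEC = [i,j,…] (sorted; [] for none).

EXEC = [2,7,8]

0: ✓ CMP  NZCV=0010
1: · ADDCC
2: ✓ ADDNE  r0←0x80
3: ✓ CMP  NZCV=1000
4: · MOVHI
5: · ADDGE
6: ✓ CMP  NZCV=0011
7: ✓ SUBNE  r4←0x51
8: ✓ SUBHI  r2←0x6b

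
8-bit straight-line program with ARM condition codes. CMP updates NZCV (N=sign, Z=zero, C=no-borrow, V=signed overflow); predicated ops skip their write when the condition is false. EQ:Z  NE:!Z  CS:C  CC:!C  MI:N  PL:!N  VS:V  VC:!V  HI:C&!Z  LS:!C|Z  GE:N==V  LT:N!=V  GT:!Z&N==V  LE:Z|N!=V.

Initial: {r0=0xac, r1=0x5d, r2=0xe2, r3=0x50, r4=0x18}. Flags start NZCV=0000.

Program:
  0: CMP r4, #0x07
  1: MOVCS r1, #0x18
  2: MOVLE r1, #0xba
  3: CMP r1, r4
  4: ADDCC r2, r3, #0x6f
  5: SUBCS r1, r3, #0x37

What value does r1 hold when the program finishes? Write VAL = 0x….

0: ✓ CMP  NZCV=0010
1: ✓ MOVCS  r1←0x18
2: · MOVLE
3: ✓ CMP  NZCV=0110
4: · ADDCC
5: ✓ SUBCS  r1←0x19

VAL = 0x19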